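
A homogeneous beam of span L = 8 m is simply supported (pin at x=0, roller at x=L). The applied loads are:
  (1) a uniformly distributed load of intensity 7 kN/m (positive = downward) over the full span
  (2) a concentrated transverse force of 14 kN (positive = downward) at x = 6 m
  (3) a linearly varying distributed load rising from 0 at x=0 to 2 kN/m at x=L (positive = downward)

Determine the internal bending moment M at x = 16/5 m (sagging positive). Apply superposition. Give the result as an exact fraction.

Load 1 — uniform load w=7 kN/m over full span:
  M_1 = wx(L-x)/2 = 7·(16/5)·(8-(16/5))/2 = 1344/25 kN·m
Load 2 — point force P=14 kN at a=6 m (b=L-a=2):
  M_2 = Pbx/L  [x≤a] = 14·2·(16/5)/8 = 56/5 kN·m
Load 3 — triangular load w₀=2 kN/m (0→w₀ over full span):
  M_3 = w₀Lx/6 - w₀x³/(6L) = 2·8·(16/5)/6 - 2·(16/5)³/(6·8) = 896/125 kN·m
Superposition: M = Σ M_i = 9016/125 kN·m ≈ 72.128000 kN·m

M(16/5) = 9016/125 kN·m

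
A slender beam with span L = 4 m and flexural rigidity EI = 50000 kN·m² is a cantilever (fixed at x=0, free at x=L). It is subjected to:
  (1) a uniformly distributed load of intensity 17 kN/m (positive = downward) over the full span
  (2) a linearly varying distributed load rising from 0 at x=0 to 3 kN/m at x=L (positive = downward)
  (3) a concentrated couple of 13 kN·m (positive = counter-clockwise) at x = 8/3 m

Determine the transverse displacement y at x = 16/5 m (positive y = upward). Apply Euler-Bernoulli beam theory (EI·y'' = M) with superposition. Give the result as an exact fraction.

y(16/5) = -3390482/439453125 m

Load 1 — uniform load w=17 kN/m over full span:
  y_1 = -wx²(x²-4Lx+6L²)/(24EI) = -17·(16/5)²·((16/5)²-4·4·(16/5)+6·4²)/(24·50000) = -46784/5859375 m
Load 2 — triangular load w₀=3 kN/m (0→w₀ over full span):
  y_2 = (w₀Lx³/12-w₀L²x²/6-w₀x⁵/(120L))/EI = (3·4·(16/5)³/12-3·4²·(16/5)²/6-3·(16/5)⁵/(120·4))/50000 = -50048/48828125 m
Load 3 — applied couple M₀=13 kN·m at a=8/3 m (b=L-a=4/3):
  y_3 = M₀a(2x-a)/(2EI)  [x>a] = 13·(8/3)·(2·(16/5)-(8/3))/(2·50000) = 182/140625 m
Superposition: y = Σ y_i = -3390482/439453125 m ≈ -0.007715 m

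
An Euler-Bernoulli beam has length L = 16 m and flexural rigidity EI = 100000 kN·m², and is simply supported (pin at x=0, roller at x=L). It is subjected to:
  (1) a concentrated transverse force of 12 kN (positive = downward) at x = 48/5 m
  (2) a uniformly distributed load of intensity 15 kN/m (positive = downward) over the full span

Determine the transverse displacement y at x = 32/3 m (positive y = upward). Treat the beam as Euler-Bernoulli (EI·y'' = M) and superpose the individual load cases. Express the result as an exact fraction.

Load 1 — point force P=12 kN at a=48/5 m (b=L-a=32/5):
  y_1 = -Pa(L-x)(2Lx-a²-x²)/(6LEI)  [x>a] = -12·(48/5)·(16-(32/3))·(2·16·(32/3)-(48/5)²-(32/3)²)/(6·16·100000) = -30464/3515625 m
Load 2 — uniform load w=15 kN/m over full span:
  y_2 = -wx(L³-2Lx²+x³)/(24EI) = -15·(32/3)·(16³-2·16·(32/3)²+(32/3)³)/(24·100000) = -5632/50625 m
Superposition: y = Σ y_i = -3794176/31640625 m ≈ -0.119915 m

y(32/3) = -3794176/31640625 m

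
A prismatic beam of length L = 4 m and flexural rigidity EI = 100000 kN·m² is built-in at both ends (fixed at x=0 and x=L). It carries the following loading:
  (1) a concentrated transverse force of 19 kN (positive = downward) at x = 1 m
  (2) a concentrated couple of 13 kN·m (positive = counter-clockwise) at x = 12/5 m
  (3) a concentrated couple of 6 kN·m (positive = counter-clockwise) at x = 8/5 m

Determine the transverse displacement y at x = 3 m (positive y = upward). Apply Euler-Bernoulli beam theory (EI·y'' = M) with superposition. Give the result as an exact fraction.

y(3) = -659/96000000 m

Load 1 — point force P=19 kN at a=1 m (b=L-a=3):
  y_1 = -Pa²(L-x)²(3bL-(3b+a)(L-x))/(6L³EI)  [x>a] = -19·1²·(4-3)²·(3·3·4-(3·3+1)·(4-3))/(6·4³·100000) = -247/19200000 m
Load 2 — applied couple M₀=13 kN·m at a=12/5 m (b=L-a=8/5):
  y_2 = (R_Ax³/6 - M_Ax²/2 - M₀(x-a)²/2)/EI  [x>a] with R_A=117/25, M_A=104/25 = ((117/25)·3³/6 - (104/25)·3²/2 - 13·(3-(12/5))²/2)/100000 = 0 m
Load 3 — applied couple M₀=6 kN·m at a=8/5 m (b=L-a=12/5):
  y_3 = (R_Ax³/6 - M_Ax²/2 - M₀(x-a)²/2)/EI  [x>a] with R_A=54/25, M_A=18/25 = ((54/25)·3³/6 - (18/25)·3²/2 - 6·(3-(8/5))²/2)/100000 = 3/500000 m
Superposition: y = Σ y_i = -659/96000000 m ≈ -0.000007 m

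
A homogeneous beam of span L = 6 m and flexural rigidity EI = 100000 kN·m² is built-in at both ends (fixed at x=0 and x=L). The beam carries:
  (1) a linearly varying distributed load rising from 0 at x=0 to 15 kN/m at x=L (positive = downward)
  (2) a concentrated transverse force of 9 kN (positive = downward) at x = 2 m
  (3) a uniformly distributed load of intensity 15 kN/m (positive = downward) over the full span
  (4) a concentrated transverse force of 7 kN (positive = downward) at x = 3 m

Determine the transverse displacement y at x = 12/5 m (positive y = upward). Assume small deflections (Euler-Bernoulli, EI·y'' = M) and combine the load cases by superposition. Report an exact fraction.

y(12/5) = -131067/156250000 m

Load 1 — triangular load w₀=15 kN/m (0→w₀ over full span):
  y_1 = -w₀x²(L-x)²(x+2L)/(120LEI) = -15·(12/5)²·(6-(12/5))²·((12/5)+2·6)/(120·6·100000) = -2187/9765625 m
Load 2 — point force P=9 kN at a=2 m (b=L-a=4):
  y_2 = -Pa²(L-x)²(3bL-(3b+a)(L-x))/(6L³EI)  [x>a] = -9·2²·(6-(12/5))²·(3·4·6-(3·4+2)·(6-(12/5)))/(6·6³·100000) = -243/3125000 m
Load 3 — uniform load w=15 kN/m over full span:
  y_3 = -wx²(L-x)²/(24EI) = -15·(12/5)²·(6-(12/5))²/(24·100000) = -729/1562500 m
Load 4 — point force P=7 kN at a=3 m (b=L-a=3):
  y_4 = -Pb²x²(3aL-(3a+b)x)/(6L³EI)  [x≤a] = -7·3²·(12/5)²·(3·3·6-(3·3+3)·(12/5))/(6·6³·100000) = -441/6250000 m
Superposition: y = Σ y_i = -131067/156250000 m ≈ -0.000839 m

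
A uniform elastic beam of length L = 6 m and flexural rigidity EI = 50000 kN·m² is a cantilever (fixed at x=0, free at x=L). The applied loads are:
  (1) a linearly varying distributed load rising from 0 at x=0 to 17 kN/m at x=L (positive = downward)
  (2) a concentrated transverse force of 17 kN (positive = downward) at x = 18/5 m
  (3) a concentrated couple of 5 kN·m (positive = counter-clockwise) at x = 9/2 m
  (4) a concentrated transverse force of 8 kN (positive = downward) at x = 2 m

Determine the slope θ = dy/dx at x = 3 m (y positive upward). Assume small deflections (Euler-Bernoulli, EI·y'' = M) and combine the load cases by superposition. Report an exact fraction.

Load 1 — triangular load w₀=17 kN/m (0→w₀ over full span):
  θ_1 = (w₀Lx²/4-w₀L²x/3-w₀x⁴/(24L))/EI = (17·6·3²/4-17·6²·3/3-17·3⁴/(24·6))/50000 = -6273/800000 rad
Load 2 — point force P=17 kN at a=18/5 m (b=L-a=12/5):
  θ_2 = -Px(2a-x)/(2EI)  [x≤a] = -17·3·(2·(18/5)-3)/(2·50000) = -1071/500000 rad
Load 3 — applied couple M₀=5 kN·m at a=9/2 m (b=L-a=3/2):
  θ_3 = M₀x/EI  [x≤a] = 5·3/50000 = 3/10000 rad
Load 4 — point force P=8 kN at a=2 m (b=L-a=4):
  θ_4 = -Pa²/(2EI)  [x>a] = -8·2²/(2·50000) = -1/3125 rad
Superposition: θ = Σ θ_i = -40013/4000000 rad ≈ -0.010003 rad

θ(3) = -40013/4000000 rad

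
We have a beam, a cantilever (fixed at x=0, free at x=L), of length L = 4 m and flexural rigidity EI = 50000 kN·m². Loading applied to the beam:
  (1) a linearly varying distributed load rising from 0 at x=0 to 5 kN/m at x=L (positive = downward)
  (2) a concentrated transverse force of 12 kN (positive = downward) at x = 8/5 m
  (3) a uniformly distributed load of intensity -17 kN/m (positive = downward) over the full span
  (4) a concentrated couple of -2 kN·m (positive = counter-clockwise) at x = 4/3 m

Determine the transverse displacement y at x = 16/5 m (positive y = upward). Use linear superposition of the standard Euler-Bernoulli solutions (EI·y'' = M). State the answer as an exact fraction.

y(16/5) = 467741/87890625 m

Load 1 — triangular load w₀=5 kN/m (0→w₀ over full span):
  y_1 = (w₀Lx³/12-w₀L²x²/6-w₀x⁵/(120L))/EI = (5·4·(16/5)³/12-5·4²·(16/5)²/6-5·(16/5)⁵/(120·4))/50000 = -50048/29296875 m
Load 2 — point force P=12 kN at a=8/5 m (b=L-a=12/5):
  y_2 = -Pa²(3x-a)/(6EI)  [x>a] = -12·(8/5)²·(3·(16/5)-(8/5))/(6·50000) = -64/78125 m
Load 3 — uniform load w=-17 kN/m over full span:
  y_3 = -wx²(x²-4Lx+6L²)/(24EI) = -(-17)·(16/5)²·((16/5)²-4·4·(16/5)+6·4²)/(24·50000) = 46784/5859375 m
Load 4 — applied couple M₀=-2 kN·m at a=4/3 m (b=L-a=8/3):
  y_4 = M₀a(2x-a)/(2EI)  [x>a] = (-2)·(4/3)·(2·(16/5)-(4/3))/(2·50000) = -19/140625 m
Superposition: y = Σ y_i = 467741/87890625 m ≈ 0.005322 m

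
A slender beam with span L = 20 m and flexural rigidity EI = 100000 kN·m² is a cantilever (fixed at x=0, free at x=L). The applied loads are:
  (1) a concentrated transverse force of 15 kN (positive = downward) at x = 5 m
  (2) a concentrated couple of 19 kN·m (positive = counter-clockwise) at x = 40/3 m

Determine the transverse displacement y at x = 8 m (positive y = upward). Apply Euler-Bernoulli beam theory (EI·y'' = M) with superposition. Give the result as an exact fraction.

y(8) = -1159/200000 m

Load 1 — point force P=15 kN at a=5 m (b=L-a=15):
  y_1 = -Pa²(3x-a)/(6EI)  [x>a] = -15·5²·(3·8-5)/(6·100000) = -19/1600 m
Load 2 — applied couple M₀=19 kN·m at a=40/3 m (b=L-a=20/3):
  y_2 = M₀x²/(2EI)  [x≤a] = 19·8²/(2·100000) = 19/3125 m
Superposition: y = Σ y_i = -1159/200000 m ≈ -0.005795 m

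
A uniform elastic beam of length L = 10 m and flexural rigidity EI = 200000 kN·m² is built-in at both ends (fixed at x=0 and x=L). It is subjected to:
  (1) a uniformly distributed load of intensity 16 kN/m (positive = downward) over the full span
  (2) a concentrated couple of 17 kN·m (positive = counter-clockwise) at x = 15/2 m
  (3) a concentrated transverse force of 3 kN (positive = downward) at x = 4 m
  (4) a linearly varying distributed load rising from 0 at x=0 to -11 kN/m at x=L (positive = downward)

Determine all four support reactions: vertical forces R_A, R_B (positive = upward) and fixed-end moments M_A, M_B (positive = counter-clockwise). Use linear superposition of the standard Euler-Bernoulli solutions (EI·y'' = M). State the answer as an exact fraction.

Load 1 — uniform load w=16 kN/m over full span:
  R_A = wL/2 = 16·10/2 = 80 kN
  M_A = wL²/12 = 16·10²/12 = 400/3 kN·m
  R_B = wL/2 = 16·10/2 = 80 kN
  M_B = -wL²/12 = -16·10²/12 = -400/3 kN·m
Load 2 — applied couple M₀=17 kN·m at a=15/2 m (b=L-a=5/2):
  R_A = 6M₀ab/L³ = 6·17·(15/2)·(5/2)/10³ = 153/80 kN
  M_A = M₀b(2a-b)/L² = 17·(5/2)·(2·(15/2)-(5/2))/10² = 85/16 kN·m
  R_B = -6M₀ab/L³ = -6·17·(15/2)·(5/2)/10³ = -153/80 kN
  M_B = M₀a(2b-a)/L² = 17·(15/2)·(2·(5/2)-(15/2))/10² = -51/16 kN·m
Load 3 — point force P=3 kN at a=4 m (b=L-a=6):
  R_A = Pb²(3a+b)/L³ = 3·6²·(3·4+6)/10³ = 243/125 kN
  M_A = Pab²/L² = 3·4·6²/10² = 108/25 kN·m
  R_B = Pa²(a+3b)/L³ = 3·4²·(4+3·6)/10³ = 132/125 kN
  M_B = -Pa²b/L² = -3·4²·6/10² = -72/25 kN·m
Load 4 — triangular load w₀=-11 kN/m (0→w₀ over full span):
  R_A = 3w₀L/20 = 3·(-11)·10/20 = -33/2 kN
  M_A = w₀L²/30 = (-11)·10²/30 = -110/3 kN·m
  R_B = 7w₀L/20 = 7·(-11)·10/20 = -77/2 kN
  M_B = -w₀L²/20 = -(-11)·10²/20 = 55 kN·m
Superposition: R_A = 134713/2000 kN, M_A = 127559/1200 kN·m, R_B = 81287/2000 kN, M_B = -101281/1200 kN·m

R_A = 134713/2000 kN, M_A = 127559/1200 kN·m, R_B = 81287/2000 kN, M_B = -101281/1200 kN·m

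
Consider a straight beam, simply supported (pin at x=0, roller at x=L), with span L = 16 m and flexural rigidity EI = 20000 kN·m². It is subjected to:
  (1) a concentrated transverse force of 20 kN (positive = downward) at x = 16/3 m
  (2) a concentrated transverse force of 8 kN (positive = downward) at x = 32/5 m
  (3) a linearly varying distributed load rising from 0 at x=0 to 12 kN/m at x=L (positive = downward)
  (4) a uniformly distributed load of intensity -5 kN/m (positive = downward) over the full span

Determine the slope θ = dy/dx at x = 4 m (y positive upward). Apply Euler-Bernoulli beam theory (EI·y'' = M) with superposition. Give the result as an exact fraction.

θ(4) = -535513/25312500 rad

Load 1 — point force P=20 kN at a=16/3 m (b=L-a=32/3):
  θ_1 = -Pb(L²-b²-3x²)/(6LEI)  [x≤a] = -20·(32/3)·(16²-(32/3)²-3·4²)/(6·16·20000) = -106/10125 rad
Load 2 — point force P=8 kN at a=32/5 m (b=L-a=48/5):
  θ_2 = -Pb(L²-b²-3x²)/(6LEI)  [x≤a] = -8·(48/5)·(16²-(48/5)²-3·4²)/(6·16·20000) = -362/78125 rad
Load 3 — triangular load w₀=12 kN/m (0→w₀ over full span):
  θ_3 = -w₀(7L⁴-30L²x²+15x⁴)/(360LEI) = -12·(7·16⁴-30·16²·4²+15·4⁴)/(360·16·20000) = -1327/37500 rad
Load 4 — uniform load w=-5 kN/m over full span:
  θ_4 = -w(L³-6Lx²+4x³)/(24EI) = -(-5)·(16³-6·16·4²+4·4³)/(24·20000) = 11/375 rad
Superposition: θ = Σ θ_i = -535513/25312500 rad ≈ -0.021156 rad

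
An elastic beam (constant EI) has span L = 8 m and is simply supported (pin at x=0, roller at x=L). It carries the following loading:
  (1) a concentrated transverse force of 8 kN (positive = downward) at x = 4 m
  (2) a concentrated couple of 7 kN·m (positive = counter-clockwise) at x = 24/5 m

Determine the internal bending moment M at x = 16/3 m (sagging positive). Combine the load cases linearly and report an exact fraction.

M(16/3) = 25/3 kN·m

Load 1 — point force P=8 kN at a=4 m (b=L-a=4):
  M_1 = Pa(L-x)/L  [x>a] = 8·4·(8-(16/3))/8 = 32/3 kN·m
Load 2 — applied couple M₀=7 kN·m at a=24/5 m (b=L-a=16/5):
  M_2 = M₀x/L - M₀  [x>a] = 7·(16/3)/8 - 7 = -7/3 kN·m
Superposition: M = Σ M_i = 25/3 kN·m ≈ 8.333333 kN·m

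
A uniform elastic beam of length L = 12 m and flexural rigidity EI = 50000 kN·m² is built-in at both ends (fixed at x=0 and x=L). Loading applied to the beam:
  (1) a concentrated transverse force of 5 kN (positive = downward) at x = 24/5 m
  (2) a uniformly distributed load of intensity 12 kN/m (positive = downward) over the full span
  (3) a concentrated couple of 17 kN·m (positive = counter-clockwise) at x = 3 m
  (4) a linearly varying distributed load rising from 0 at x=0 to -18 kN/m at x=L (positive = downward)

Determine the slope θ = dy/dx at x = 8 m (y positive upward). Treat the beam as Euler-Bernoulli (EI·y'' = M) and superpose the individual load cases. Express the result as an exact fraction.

Load 1 — point force P=5 kN at a=24/5 m (b=L-a=36/5):
  θ_1 = Pa²(L-x)(2bL-(3b+a)(L-x))/(2L³EI)  [x>a] = 5·(24/5)²·(12-8)·(2·(36/5)·12-(3·(36/5)+(24/5))·(12-8))/(2·12³·50000) = 14/78125 rad
Load 2 — uniform load w=12 kN/m over full span:
  θ_2 = -wx(L-x)(L-2x)/(12EI) = -12·8·(12-8)·(12-2·8)/(12·50000) = 8/3125 rad
Load 3 — applied couple M₀=17 kN·m at a=3 m (b=L-a=9):
  θ_3 = (R_Ax²/2 - M_Ax - M₀(x-a))/EI  [x>a] with R_A=51/32, M_A=-51/16 = ((51/32)·8²/2 - (-51/16)·8 - 17·(8-3))/50000 = -17/100000 rad
Load 4 — triangular load w₀=-18 kN/m (0→w₀ over full span):
  θ_4 = -w₀(2x(L-x)(L-2x)(x+2L)+x²(L-x)²)/(120LEI) = -(-18)·(2·8·(12-8)·(12-2·8)·(8+2·12)+8²·(12-8)²)/(120·12·50000) = -28/15625 rad
Superposition: θ = Σ θ_i = 1943/2500000 rad ≈ 0.000777 rad

θ(8) = 1943/2500000 rad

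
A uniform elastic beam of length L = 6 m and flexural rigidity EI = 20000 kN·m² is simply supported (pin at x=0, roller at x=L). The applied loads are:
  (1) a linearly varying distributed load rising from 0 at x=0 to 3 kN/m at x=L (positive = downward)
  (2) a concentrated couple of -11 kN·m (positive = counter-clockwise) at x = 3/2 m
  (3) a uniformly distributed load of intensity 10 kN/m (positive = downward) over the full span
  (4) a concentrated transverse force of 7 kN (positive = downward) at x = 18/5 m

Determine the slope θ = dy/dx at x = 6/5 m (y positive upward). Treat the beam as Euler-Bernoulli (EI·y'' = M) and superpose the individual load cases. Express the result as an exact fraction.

Load 1 — triangular load w₀=3 kN/m (0→w₀ over full span):
  θ_1 = -w₀(7L⁴-30L²x²+15x⁴)/(360LEI) = -3·(7·6⁴-30·6²·(6/5)²+15·(6/5)⁴)/(360·6·20000) = -819/1562500 rad
Load 2 — applied couple M₀=-11 kN·m at a=3/2 m (b=L-a=9/2):
  θ_2 = (M₀x²/(2L)+C₁)/EI  [x≤a] with C₁=M₀(3b²-L²)/(6L)=-121/16 = ((-11)·(6/5)²/(2·6)+(-121/16))/20000 = -3553/8000000 rad
Load 3 — uniform load w=10 kN/m over full span:
  θ_3 = -w(L³-6Lx²+4x³)/(24EI) = -10·(6³-6·6·(6/5)²+4·(6/5)³)/(24·20000) = -891/250000 rad
Load 4 — point force P=7 kN at a=18/5 m (b=L-a=12/5):
  θ_4 = -Pb(L²-b²-3x²)/(6LEI)  [x≤a] = -7·(12/5)·(6²-(12/5)²-3·(6/5)²)/(6·6·20000) = -189/312500 rad
Superposition: θ = Σ θ_i = -1027417/200000000 rad ≈ -0.005137 rad

θ(6/5) = -1027417/200000000 rad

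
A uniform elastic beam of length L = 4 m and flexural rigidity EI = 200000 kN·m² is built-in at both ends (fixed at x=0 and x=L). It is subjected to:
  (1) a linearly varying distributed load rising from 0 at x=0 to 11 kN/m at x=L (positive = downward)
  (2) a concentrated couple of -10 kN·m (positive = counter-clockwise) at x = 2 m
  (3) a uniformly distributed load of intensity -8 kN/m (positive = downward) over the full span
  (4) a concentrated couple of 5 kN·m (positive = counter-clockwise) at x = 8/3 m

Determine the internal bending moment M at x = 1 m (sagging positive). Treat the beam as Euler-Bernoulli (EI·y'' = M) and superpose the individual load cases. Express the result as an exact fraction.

Load 1 — triangular load w₀=11 kN/m (0→w₀ over full span):
  M_1 = 3w₀Lx/20 - w₀L²/30 - w₀x³/(6L) = 3·11·4·1/20 - 11·4²/30 - 11·1³/(6·4) = 11/40 kN·m
Load 2 — applied couple M₀=-10 kN·m at a=2 m (b=L-a=2):
  M_2 = R_Ax - M_A  [x≤a] with R_A=-15/4, M_A=-5/2 = (-15/4)·1 - (-5/2) = -5/4 kN·m
Load 3 — uniform load w=-8 kN/m over full span:
  M_3 = wLx/2 - wL²/12 - wx²/2 = (-8)·4·1/2 - (-8)·4²/12 - (-8)·1²/2 = -4/3 kN·m
Load 4 — applied couple M₀=5 kN·m at a=8/3 m (b=L-a=4/3):
  M_4 = R_Ax - M_A  [x≤a] with R_A=5/3, M_A=5/3 = (5/3)·1 - (5/3) = 0 kN·m
Superposition: M = Σ M_i = -277/120 kN·m ≈ -2.308333 kN·m

M(1) = -277/120 kN·m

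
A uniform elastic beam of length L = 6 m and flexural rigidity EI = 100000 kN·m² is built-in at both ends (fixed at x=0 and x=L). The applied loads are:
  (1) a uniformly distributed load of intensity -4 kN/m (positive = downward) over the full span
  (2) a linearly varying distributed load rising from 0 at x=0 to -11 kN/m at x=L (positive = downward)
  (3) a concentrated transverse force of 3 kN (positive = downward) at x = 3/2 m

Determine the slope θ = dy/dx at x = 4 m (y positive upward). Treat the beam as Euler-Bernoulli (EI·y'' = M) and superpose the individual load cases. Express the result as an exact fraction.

Load 1 — uniform load w=-4 kN/m over full span:
  θ_1 = -wx(L-x)(L-2x)/(12EI) = -(-4)·4·(6-4)·(6-2·4)/(12·100000) = -1/18750 rad
Load 2 — triangular load w₀=-11 kN/m (0→w₀ over full span):
  θ_2 = -w₀(2x(L-x)(L-2x)(x+2L)+x²(L-x)²)/(120LEI) = -(-11)·(2·4·(6-4)·(6-2·4)·(4+2·6)+4²·(6-4)²)/(120·6·100000) = -77/1125000 rad
Load 3 — point force P=3 kN at a=3/2 m (b=L-a=9/2):
  θ_3 = Pa²(L-x)(2bL-(3b+a)(L-x))/(2L³EI)  [x>a] = 3·(3/2)²·(6-4)·(2·(9/2)·6-(3·(9/2)+(3/2))·(6-4))/(2·6³·100000) = 3/400000 rad
Superposition: θ = Σ θ_i = -2057/18000000 rad ≈ -0.000114 rad

θ(4) = -2057/18000000 rad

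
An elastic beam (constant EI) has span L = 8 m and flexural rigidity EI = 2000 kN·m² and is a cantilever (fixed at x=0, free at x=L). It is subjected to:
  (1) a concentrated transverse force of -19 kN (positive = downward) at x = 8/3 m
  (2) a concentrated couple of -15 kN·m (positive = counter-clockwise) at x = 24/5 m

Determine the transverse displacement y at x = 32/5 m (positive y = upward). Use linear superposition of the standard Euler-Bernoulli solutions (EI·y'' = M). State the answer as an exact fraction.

Load 1 — point force P=-19 kN at a=8/3 m (b=L-a=16/3):
  y_1 = -Pa²(3x-a)/(6EI)  [x>a] = -(-19)·(8/3)²·(3·(32/5)-(8/3))/(6·2000) = 9424/50625 m
Load 2 — applied couple M₀=-15 kN·m at a=24/5 m (b=L-a=16/5):
  y_2 = M₀a(2x-a)/(2EI)  [x>a] = (-15)·(24/5)·(2·(32/5)-(24/5))/(2·2000) = -18/125 m
Superposition: y = Σ y_i = 2134/50625 m ≈ 0.042153 m

y(32/5) = 2134/50625 m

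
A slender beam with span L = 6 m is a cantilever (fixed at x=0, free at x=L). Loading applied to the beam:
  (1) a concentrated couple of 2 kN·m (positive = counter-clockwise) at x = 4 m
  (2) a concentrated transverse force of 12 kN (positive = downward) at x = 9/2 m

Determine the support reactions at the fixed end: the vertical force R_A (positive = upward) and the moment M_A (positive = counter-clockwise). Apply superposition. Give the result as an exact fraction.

Load 1 — applied couple M₀=2 kN·m at a=4 m (b=L-a=2):
  R_A = 0 kN
  M_A = -M₀ = -2 kN·m
Load 2 — point force P=12 kN at a=9/2 m (b=L-a=3/2):
  R_A = P = 12 kN
  M_A = Pa = 12·(9/2) = 54 kN·m
Superposition: R_A = 12 kN, M_A = 52 kN·m

R_A = 12 kN, M_A = 52 kN·m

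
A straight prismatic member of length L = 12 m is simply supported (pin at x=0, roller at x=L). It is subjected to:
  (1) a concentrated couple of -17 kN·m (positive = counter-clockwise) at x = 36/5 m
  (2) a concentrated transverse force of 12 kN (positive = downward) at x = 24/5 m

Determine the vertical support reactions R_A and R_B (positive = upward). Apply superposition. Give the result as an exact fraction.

R_A = 347/60 kN, R_B = 373/60 kN

Load 1 — applied couple M₀=-17 kN·m at a=36/5 m (b=L-a=24/5):
  R_A = M₀/L = (-17)/12 = -17/12 kN
  R_B = -M₀/L = -(-17)/12 = 17/12 kN
Load 2 — point force P=12 kN at a=24/5 m (b=L-a=36/5):
  R_A = Pb/L = 12·(36/5)/12 = 36/5 kN
  R_B = Pa/L = 12·(24/5)/12 = 24/5 kN
Superposition: R_A = 347/60 kN, R_B = 373/60 kN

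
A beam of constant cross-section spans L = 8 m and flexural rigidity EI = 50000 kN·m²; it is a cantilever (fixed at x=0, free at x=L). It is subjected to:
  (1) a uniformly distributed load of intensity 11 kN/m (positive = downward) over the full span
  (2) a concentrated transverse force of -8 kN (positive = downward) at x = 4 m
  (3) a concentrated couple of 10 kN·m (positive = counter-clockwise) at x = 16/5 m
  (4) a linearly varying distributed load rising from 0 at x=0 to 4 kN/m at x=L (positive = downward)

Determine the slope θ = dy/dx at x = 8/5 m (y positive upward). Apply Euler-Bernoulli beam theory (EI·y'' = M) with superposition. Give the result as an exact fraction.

θ(8/5) = -20207/1953125 rad

Load 1 — uniform load w=11 kN/m over full span:
  θ_1 = -wx(x²-3Lx+3L²)/(6EI) = -11·(8/5)·((8/5)²-3·8·(8/5)+3·8²)/(6·50000) = -10736/1171875 rad
Load 2 — point force P=-8 kN at a=4 m (b=L-a=4):
  θ_2 = -Px(2a-x)/(2EI)  [x≤a] = -(-8)·(8/5)·(2·4-(8/5))/(2·50000) = 64/78125 rad
Load 3 — applied couple M₀=10 kN·m at a=16/5 m (b=L-a=24/5):
  θ_3 = M₀x/EI  [x≤a] = 10·(8/5)/50000 = 1/3125 rad
Load 4 — triangular load w₀=4 kN/m (0→w₀ over full span):
  θ_4 = (w₀Lx²/4-w₀L²x/3-w₀x⁴/(24L))/EI = (4·8·(8/5)²/4-4·8²·(8/5)/3-4·(8/5)⁴/(24·8))/50000 = -13616/5859375 rad
Superposition: θ = Σ θ_i = -20207/1953125 rad ≈ -0.010346 rad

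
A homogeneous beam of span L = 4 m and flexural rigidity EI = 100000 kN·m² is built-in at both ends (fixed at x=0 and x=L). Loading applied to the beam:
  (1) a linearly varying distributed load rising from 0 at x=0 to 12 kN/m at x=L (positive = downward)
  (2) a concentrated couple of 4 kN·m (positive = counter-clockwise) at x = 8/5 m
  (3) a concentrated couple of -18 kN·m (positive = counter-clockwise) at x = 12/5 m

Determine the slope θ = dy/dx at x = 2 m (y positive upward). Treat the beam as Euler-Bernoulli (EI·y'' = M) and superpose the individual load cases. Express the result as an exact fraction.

Load 1 — triangular load w₀=12 kN/m (0→w₀ over full span):
  θ_1 = -w₀(2x(L-x)(L-2x)(x+2L)+x²(L-x)²)/(120LEI) = -12·(2·2·(4-2)·(4-2·2)·(2+2·4)+2²·(4-2)²)/(120·4·100000) = -1/250000 rad
Load 2 — applied couple M₀=4 kN·m at a=8/5 m (b=L-a=12/5):
  θ_2 = (R_Ax²/2 - M_Ax - M₀(x-a))/EI  [x>a] with R_A=36/25, M_A=12/25 = ((36/25)·2²/2 - (12/25)·2 - 4·(2-(8/5)))/100000 = 1/312500 rad
Load 3 — applied couple M₀=-18 kN·m at a=12/5 m (b=L-a=8/5):
  θ_3 = (R_Ax²/2 - M_Ax)/EI  [x≤a] with R_A=-162/25, M_A=-144/25 = ((-162/25)·2²/2 - (-144/25)·2)/100000 = -9/625000 rad
Superposition: θ = Σ θ_i = -19/1250000 rad ≈ -0.000015 rad

θ(2) = -19/1250000 rad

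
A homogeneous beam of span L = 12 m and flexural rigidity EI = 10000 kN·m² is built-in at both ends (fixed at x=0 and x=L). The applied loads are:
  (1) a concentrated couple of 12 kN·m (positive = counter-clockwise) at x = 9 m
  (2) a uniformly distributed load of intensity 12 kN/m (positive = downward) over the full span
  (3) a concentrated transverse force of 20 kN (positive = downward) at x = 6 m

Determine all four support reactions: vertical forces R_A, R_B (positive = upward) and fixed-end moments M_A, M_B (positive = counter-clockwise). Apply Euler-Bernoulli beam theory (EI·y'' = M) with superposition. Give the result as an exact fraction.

R_A = 665/8 kN, M_A = 711/4 kN·m, R_B = 647/8 kN, M_B = -705/4 kN·m

Load 1 — applied couple M₀=12 kN·m at a=9 m (b=L-a=3):
  R_A = 6M₀ab/L³ = 6·12·9·3/12³ = 9/8 kN
  M_A = M₀b(2a-b)/L² = 12·3·(2·9-3)/12² = 15/4 kN·m
  R_B = -6M₀ab/L³ = -6·12·9·3/12³ = -9/8 kN
  M_B = M₀a(2b-a)/L² = 12·9·(2·3-9)/12² = -9/4 kN·m
Load 2 — uniform load w=12 kN/m over full span:
  R_A = wL/2 = 12·12/2 = 72 kN
  M_A = wL²/12 = 12·12²/12 = 144 kN·m
  R_B = wL/2 = 12·12/2 = 72 kN
  M_B = -wL²/12 = -12·12²/12 = -144 kN·m
Load 3 — point force P=20 kN at a=6 m (b=L-a=6):
  R_A = Pb²(3a+b)/L³ = 20·6²·(3·6+6)/12³ = 10 kN
  M_A = Pab²/L² = 20·6·6²/12² = 30 kN·m
  R_B = Pa²(a+3b)/L³ = 20·6²·(6+3·6)/12³ = 10 kN
  M_B = -Pa²b/L² = -20·6²·6/12² = -30 kN·m
Superposition: R_A = 665/8 kN, M_A = 711/4 kN·m, R_B = 647/8 kN, M_B = -705/4 kN·m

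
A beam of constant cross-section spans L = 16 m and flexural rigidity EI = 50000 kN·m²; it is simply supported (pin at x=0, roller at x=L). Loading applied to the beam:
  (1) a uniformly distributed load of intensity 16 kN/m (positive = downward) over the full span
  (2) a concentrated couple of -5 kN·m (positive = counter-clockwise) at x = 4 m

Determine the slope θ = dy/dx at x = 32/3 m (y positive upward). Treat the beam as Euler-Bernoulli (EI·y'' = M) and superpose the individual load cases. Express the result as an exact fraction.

Load 1 — uniform load w=16 kN/m over full span:
  θ_1 = -w(L³-6Lx²+4x³)/(24EI) = -16·(16³-6·16·(32/3)²+4·(32/3)³)/(24·50000) = 6656/253125 rad
Load 2 — applied couple M₀=-5 kN·m at a=4 m (b=L-a=12):
  θ_2 = (M₀x²/(2L)-M₀(x-a)+C₁)/EI  [x>a] with C₁=M₀(3b²-L²)/(6L)=-55/6 = ((-5)·(32/3)²/(2·16)-(-5)·((32/3)-4)+(-55/6))/50000 = 23/180000 rad
Superposition: θ = Σ θ_i = 214027/8100000 rad ≈ 0.026423 rad

θ(32/3) = 214027/8100000 rad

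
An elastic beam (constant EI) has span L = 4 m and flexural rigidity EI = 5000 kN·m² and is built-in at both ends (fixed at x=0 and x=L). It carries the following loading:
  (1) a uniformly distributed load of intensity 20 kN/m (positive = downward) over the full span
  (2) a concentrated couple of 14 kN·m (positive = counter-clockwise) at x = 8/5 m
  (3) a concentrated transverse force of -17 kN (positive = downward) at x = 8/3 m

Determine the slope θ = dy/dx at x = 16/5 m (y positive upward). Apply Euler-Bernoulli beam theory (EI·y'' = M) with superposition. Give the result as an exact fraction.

Load 1 — uniform load w=20 kN/m over full span:
  θ_1 = -wx(L-x)(L-2x)/(12EI) = -20·(16/5)·(4-(16/5))·(4-2·(16/5))/(12·5000) = 32/15625 rad
Load 2 — applied couple M₀=14 kN·m at a=8/5 m (b=L-a=12/5):
  θ_2 = (R_Ax²/2 - M_Ax - M₀(x-a))/EI  [x>a] with R_A=126/25, M_A=42/25 = ((126/25)·(16/5)²/2 - (42/25)·(16/5) - 14·((16/5)-(8/5)))/5000 = -154/390625 rad
Load 3 — point force P=-17 kN at a=8/3 m (b=L-a=4/3):
  θ_3 = Pa²(L-x)(2bL-(3b+a)(L-x))/(2L³EI)  [x>a] = (-17)·(8/3)²·(4-(16/5))·(2·(4/3)·4-(3·(4/3)+(8/3))·(4-(16/5)))/(2·4³·5000) = -68/84375 rad
Superposition: θ = Σ θ_i = 8942/10546875 rad ≈ 0.000848 rad

θ(16/5) = 8942/10546875 rad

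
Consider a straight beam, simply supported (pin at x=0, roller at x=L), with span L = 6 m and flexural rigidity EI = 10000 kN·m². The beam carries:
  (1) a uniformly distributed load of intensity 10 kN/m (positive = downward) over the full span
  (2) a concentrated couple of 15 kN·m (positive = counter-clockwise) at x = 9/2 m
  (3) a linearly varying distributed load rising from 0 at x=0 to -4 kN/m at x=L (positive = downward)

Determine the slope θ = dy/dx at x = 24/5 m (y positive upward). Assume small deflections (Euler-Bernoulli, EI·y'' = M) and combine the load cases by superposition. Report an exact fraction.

θ(24/5) = 688581/100000000 rad

Load 1 — uniform load w=10 kN/m over full span:
  θ_1 = -w(L³-6Lx²+4x³)/(24EI) = -10·(6³-6·6·(24/5)²+4·(24/5)³)/(24·10000) = 891/125000 rad
Load 2 — applied couple M₀=15 kN·m at a=9/2 m (b=L-a=3/2):
  θ_2 = (M₀x²/(2L)-M₀(x-a)+C₁)/EI  [x>a] with C₁=M₀(3b²-L²)/(6L)=-195/16 = (15·(24/5)²/(2·6)-15·((24/5)-(9/2))+(-195/16))/10000 = 969/800000 rad
Load 3 — triangular load w₀=-4 kN/m (0→w₀ over full span):
  θ_3 = -w₀(7L⁴-30L²x²+15x⁴)/(360LEI) = -(-4)·(7·6⁴-30·6²·(24/5)²+15·(24/5)⁴)/(360·6·10000) = -2271/1562500 rad
Superposition: θ = Σ θ_i = 688581/100000000 rad ≈ 0.006886 rad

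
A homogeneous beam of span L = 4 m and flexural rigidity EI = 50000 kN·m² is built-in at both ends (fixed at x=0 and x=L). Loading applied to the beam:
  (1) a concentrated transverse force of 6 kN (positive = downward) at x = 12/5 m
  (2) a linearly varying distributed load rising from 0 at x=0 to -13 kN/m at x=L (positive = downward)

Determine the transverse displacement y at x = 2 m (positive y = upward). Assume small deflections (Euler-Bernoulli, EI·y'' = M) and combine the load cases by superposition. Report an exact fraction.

Load 1 — point force P=6 kN at a=12/5 m (b=L-a=8/5):
  y_1 = -Pb²x²(3aL-(3a+b)x)/(6L³EI)  [x≤a] = -6·(8/5)²·2²·(3·(12/5)·4-(3·(12/5)+(8/5))·2)/(6·4³·50000) = -14/390625 m
Load 2 — triangular load w₀=-13 kN/m (0→w₀ over full span):
  y_2 = -w₀x²(L-x)²(x+2L)/(120LEI) = -(-13)·2²·(4-2)²·(2+2·4)/(120·4·50000) = 13/150000 m
Superposition: y = Σ y_i = 953/18750000 m ≈ 0.000051 m

y(2) = 953/18750000 m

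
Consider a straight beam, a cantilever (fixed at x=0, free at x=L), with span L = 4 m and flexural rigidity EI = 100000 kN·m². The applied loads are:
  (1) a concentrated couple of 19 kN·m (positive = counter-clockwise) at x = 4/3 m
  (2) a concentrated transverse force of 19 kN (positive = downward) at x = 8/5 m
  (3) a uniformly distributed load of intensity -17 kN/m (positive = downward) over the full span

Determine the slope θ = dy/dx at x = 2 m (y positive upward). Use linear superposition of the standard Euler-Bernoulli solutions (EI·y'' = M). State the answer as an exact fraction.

θ(2) = 499/312500 rad

Load 1 — applied couple M₀=19 kN·m at a=4/3 m (b=L-a=8/3):
  θ_1 = M₀a/EI  [x>a] = 19·(4/3)/100000 = 19/75000 rad
Load 2 — point force P=19 kN at a=8/5 m (b=L-a=12/5):
  θ_2 = -Pa²/(2EI)  [x>a] = -19·(8/5)²/(2·100000) = -19/78125 rad
Load 3 — uniform load w=-17 kN/m over full span:
  θ_3 = -wx(x²-3Lx+3L²)/(6EI) = -(-17)·2·(2²-3·4·2+3·4²)/(6·100000) = 119/75000 rad
Superposition: θ = Σ θ_i = 499/312500 rad ≈ 0.001597 rad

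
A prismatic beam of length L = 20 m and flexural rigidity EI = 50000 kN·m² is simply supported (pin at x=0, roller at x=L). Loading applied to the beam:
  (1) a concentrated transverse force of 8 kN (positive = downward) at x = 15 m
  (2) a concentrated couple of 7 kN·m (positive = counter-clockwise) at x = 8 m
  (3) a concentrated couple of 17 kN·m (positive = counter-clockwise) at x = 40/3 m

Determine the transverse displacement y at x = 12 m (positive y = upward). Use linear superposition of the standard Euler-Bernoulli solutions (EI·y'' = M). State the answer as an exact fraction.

Load 1 — point force P=8 kN at a=15 m (b=L-a=5):
  y_1 = -Pbx(L²-b²-x²)/(6LEI)  [x≤a] = -8·5·12·(20²-5²-12²)/(6·20·50000) = -231/12500 m
Load 2 — applied couple M₀=7 kN·m at a=8 m (b=L-a=12):
  y_2 = (M₀x³/(6L)-M₀(x-a)²/2+C₁x)/EI  [x>a] with C₁=M₀(3b²-L²)/(6L)=28/15 = (7·12³/(6·20)-7·(12-8)²/2+(28/15)·12)/50000 = 21/15625 m
Load 3 — applied couple M₀=17 kN·m at a=40/3 m (b=L-a=20/3):
  y_3 = (M₀x³/(6L)+C₁x)/EI  [x≤a] with C₁=M₀(3b²-L²)/(6L)=-340/9 = (17·12³/(6·20)+(-340/9)·12)/50000 = -391/93750 m
Superposition: y = Σ y_i = -799/37500 m ≈ -0.021307 m

y(12) = -799/37500 m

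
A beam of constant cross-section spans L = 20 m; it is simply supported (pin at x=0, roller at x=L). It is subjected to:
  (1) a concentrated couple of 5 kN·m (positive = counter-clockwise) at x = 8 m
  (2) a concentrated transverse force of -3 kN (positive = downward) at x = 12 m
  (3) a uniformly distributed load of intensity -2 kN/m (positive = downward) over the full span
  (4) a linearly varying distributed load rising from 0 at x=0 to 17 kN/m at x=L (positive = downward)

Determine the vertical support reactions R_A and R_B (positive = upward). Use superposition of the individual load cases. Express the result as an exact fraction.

R_A = 2143/60 kN, R_B = 5477/60 kN

Load 1 — applied couple M₀=5 kN·m at a=8 m (b=L-a=12):
  R_A = M₀/L = 5/20 = 1/4 kN
  R_B = -M₀/L = -5/20 = -1/4 kN
Load 2 — point force P=-3 kN at a=12 m (b=L-a=8):
  R_A = Pb/L = (-3)·8/20 = -6/5 kN
  R_B = Pa/L = (-3)·12/20 = -9/5 kN
Load 3 — uniform load w=-2 kN/m over full span:
  R_A = wL/2 = (-2)·20/2 = -20 kN
  R_B = wL/2 = (-2)·20/2 = -20 kN
Load 4 — triangular load w₀=17 kN/m (0→w₀ over full span):
  R_A = w₀L/6 = 17·20/6 = 170/3 kN
  R_B = w₀L/3 = 17·20/3 = 340/3 kN
Superposition: R_A = 2143/60 kN, R_B = 5477/60 kN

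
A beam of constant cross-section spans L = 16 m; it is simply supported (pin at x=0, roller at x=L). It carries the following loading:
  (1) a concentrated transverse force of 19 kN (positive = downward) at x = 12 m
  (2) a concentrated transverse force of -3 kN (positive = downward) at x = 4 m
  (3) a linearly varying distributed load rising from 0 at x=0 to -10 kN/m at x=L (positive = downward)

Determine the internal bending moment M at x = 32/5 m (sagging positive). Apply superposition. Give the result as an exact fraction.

Load 1 — point force P=19 kN at a=12 m (b=L-a=4):
  M_1 = Pbx/L  [x≤a] = 19·4·(32/5)/16 = 152/5 kN·m
Load 2 — point force P=-3 kN at a=4 m (b=L-a=12):
  M_2 = Pa(L-x)/L  [x>a] = (-3)·4·(16-(32/5))/16 = -36/5 kN·m
Load 3 — triangular load w₀=-10 kN/m (0→w₀ over full span):
  M_3 = w₀Lx/6 - w₀x³/(6L) = (-10)·16·(32/5)/6 - (-10)·(32/5)³/(6·16) = -3584/25 kN·m
Superposition: M = Σ M_i = -3004/25 kN·m ≈ -120.160000 kN·m

M(32/5) = -3004/25 kN·m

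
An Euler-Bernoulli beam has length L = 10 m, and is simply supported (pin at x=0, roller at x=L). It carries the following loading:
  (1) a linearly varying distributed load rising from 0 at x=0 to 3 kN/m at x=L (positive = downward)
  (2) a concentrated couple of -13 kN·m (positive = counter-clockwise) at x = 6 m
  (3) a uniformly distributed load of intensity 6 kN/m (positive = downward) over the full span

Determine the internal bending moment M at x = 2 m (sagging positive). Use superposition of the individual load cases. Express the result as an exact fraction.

Load 1 — triangular load w₀=3 kN/m (0→w₀ over full span):
  M_1 = w₀Lx/6 - w₀x³/(6L) = 3·10·2/6 - 3·2³/(6·10) = 48/5 kN·m
Load 2 — applied couple M₀=-13 kN·m at a=6 m (b=L-a=4):
  M_2 = M₀x/L  [x≤a] = (-13)·2/10 = -13/5 kN·m
Load 3 — uniform load w=6 kN/m over full span:
  M_3 = wx(L-x)/2 = 6·2·(10-2)/2 = 48 kN·m
Superposition: M = Σ M_i = 55 kN·m ≈ 55.000000 kN·m

M(2) = 55 kN·m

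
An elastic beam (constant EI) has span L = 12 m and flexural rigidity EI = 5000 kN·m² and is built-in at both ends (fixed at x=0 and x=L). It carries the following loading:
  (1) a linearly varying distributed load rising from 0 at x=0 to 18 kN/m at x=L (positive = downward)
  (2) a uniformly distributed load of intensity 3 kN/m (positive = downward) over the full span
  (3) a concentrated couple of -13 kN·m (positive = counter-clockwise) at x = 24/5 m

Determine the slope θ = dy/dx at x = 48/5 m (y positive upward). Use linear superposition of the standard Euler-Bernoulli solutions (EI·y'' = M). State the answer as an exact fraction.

Load 1 — triangular load w₀=18 kN/m (0→w₀ over full span):
  θ_1 = -w₀(2x(L-x)(L-2x)(x+2L)+x²(L-x)²)/(120LEI) = -18·(2·(48/5)·(12-(48/5))·(12-2·(48/5))·((48/5)+2·12)+(48/5)²·(12-(48/5))²)/(120·12·5000) = 10368/390625 rad
Load 2 — uniform load w=3 kN/m over full span:
  θ_2 = -wx(L-x)(L-2x)/(12EI) = -3·(48/5)·(12-(48/5))·(12-2·(48/5))/(12·5000) = 648/78125 rad
Load 3 — applied couple M₀=-13 kN·m at a=24/5 m (b=L-a=36/5):
  θ_3 = (R_Ax²/2 - M_Ax - M₀(x-a))/EI  [x>a] with R_A=-39/25, M_A=-39/25 = ((-39/25)·(48/5)²/2 - (-39/25)·(48/5) - (-13)·((48/5)-(24/5)))/5000 = 429/390625 rad
Superposition: θ = Σ θ_i = 14037/390625 rad ≈ 0.035935 rad

θ(48/5) = 14037/390625 rad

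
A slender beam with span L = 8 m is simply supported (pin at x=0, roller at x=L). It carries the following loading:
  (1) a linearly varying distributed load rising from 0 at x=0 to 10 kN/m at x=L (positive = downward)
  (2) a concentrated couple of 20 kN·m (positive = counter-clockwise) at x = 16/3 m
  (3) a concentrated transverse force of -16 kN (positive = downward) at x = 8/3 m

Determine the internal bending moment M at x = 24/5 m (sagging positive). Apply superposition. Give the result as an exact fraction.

M(24/5) = 2692/75 kN·m

Load 1 — triangular load w₀=10 kN/m (0→w₀ over full span):
  M_1 = w₀Lx/6 - w₀x³/(6L) = 10·8·(24/5)/6 - 10·(24/5)³/(6·8) = 1024/25 kN·m
Load 2 — applied couple M₀=20 kN·m at a=16/3 m (b=L-a=8/3):
  M_2 = M₀x/L  [x≤a] = 20·(24/5)/8 = 12 kN·m
Load 3 — point force P=-16 kN at a=8/3 m (b=L-a=16/3):
  M_3 = Pa(L-x)/L  [x>a] = (-16)·(8/3)·(8-(24/5))/8 = -256/15 kN·m
Superposition: M = Σ M_i = 2692/75 kN·m ≈ 35.893333 kN·m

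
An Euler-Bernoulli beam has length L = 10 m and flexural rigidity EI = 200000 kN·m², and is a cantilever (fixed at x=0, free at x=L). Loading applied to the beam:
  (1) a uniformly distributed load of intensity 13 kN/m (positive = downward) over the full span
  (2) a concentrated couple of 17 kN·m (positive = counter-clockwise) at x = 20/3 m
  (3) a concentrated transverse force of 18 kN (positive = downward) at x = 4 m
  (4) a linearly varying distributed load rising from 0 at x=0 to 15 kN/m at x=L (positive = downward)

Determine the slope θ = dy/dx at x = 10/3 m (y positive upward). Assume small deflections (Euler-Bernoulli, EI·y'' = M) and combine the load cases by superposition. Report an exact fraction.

θ(10/3) = -619/43200 rad

Load 1 — uniform load w=13 kN/m over full span:
  θ_1 = -wx(x²-3Lx+3L²)/(6EI) = -13·(10/3)·((10/3)²-3·10·(10/3)+3·10²)/(6·200000) = -247/32400 rad
Load 2 — applied couple M₀=17 kN·m at a=20/3 m (b=L-a=10/3):
  θ_2 = M₀x/EI  [x≤a] = 17·(10/3)/200000 = 17/60000 rad
Load 3 — point force P=18 kN at a=4 m (b=L-a=6):
  θ_3 = -Px(2a-x)/(2EI)  [x≤a] = -18·(10/3)·(2·4-(10/3))/(2·200000) = -7/10000 rad
Load 4 — triangular load w₀=15 kN/m (0→w₀ over full span):
  θ_4 = (w₀Lx²/4-w₀L²x/3-w₀x⁴/(24L))/EI = (15·10·(10/3)²/4-15·10²·(10/3)/3-15·(10/3)⁴/(24·10))/200000 = -163/25920 rad
Superposition: θ = Σ θ_i = -619/43200 rad ≈ -0.014329 rad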